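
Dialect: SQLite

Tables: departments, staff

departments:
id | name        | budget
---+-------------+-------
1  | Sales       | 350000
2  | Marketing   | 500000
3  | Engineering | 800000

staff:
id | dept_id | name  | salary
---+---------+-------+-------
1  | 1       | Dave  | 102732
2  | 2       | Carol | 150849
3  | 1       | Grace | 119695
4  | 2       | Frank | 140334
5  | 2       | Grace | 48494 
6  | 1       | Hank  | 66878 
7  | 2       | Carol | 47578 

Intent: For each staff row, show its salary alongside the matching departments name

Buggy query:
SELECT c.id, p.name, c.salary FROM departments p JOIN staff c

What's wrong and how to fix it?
Bug: JOIN with no ON clause produces a cartesian product; every staff row pairs with every departments row

Fix: Specify the join condition linking the foreign key to the parent id

Corrected query:
SELECT c.id, p.name, c.salary FROM departments p JOIN staff c ON c.dept_id = p.id

Result:
id | name      | salary
---+-----------+-------
1  | Sales     | 102732
2  | Marketing | 150849
3  | Sales     | 119695
4  | Marketing | 140334
5  | Marketing | 48494 
6  | Sales     | 66878 
7  | Marketing | 47578 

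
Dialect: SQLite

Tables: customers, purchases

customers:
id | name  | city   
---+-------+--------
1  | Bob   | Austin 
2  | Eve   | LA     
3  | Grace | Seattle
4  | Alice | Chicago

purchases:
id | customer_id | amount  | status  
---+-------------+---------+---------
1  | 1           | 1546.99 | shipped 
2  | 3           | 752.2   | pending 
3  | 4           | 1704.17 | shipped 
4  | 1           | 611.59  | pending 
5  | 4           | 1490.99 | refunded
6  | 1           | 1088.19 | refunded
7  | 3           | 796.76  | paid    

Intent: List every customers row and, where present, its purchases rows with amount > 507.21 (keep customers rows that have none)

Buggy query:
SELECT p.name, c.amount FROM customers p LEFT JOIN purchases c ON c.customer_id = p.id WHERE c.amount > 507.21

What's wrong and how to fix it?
Bug: Filtering c.amount in WHERE discards the NULL rows produced by LEFT JOIN, turning it into an inner join

Fix: Move the right-table condition into the ON clause so unmatched parents are kept

Corrected query:
SELECT p.name, c.amount FROM customers p LEFT JOIN purchases c ON c.customer_id = p.id AND c.amount > 507.21

Result:
name  | amount 
------+--------
Bob   | 611.59 
Bob   | 1088.19
Bob   | 1546.99
Eve   | NULL   
Grace | 752.2  
Grace | 796.76 
Alice | 1490.99
Alice | 1704.17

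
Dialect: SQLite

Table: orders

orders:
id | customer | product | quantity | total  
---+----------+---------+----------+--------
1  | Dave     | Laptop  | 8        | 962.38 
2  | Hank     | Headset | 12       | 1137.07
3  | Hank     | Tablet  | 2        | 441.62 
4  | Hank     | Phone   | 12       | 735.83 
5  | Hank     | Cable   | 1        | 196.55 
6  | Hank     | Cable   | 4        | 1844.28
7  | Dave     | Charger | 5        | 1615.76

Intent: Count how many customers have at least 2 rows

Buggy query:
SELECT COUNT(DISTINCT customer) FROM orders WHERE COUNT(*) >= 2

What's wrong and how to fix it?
Bug: COUNT(*) cannot appear in WHERE; the per-group count doesn't exist yet

Fix: Group first with HAVING COUNT(*) >= 2, then COUNT the resulting groups

Corrected query:
SELECT COUNT(*) FROM (SELECT customer FROM orders GROUP BY customer HAVING COUNT(*) >= 2)

Result:
COUNT(*)
--------
2       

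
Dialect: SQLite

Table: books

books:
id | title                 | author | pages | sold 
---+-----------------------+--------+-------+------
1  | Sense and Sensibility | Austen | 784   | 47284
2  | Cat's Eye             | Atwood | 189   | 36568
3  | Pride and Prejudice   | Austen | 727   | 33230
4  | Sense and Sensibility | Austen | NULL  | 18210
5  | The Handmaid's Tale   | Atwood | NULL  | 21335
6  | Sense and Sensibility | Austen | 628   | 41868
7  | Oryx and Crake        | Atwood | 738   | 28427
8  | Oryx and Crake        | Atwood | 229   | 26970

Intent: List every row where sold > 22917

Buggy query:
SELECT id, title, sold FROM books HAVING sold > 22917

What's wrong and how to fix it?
Bug: This is a non-aggregate query (no GROUP BY, no aggregates), so in SQLite the HAVING clause is invalid here; a row-level condition belongs in WHERE

Fix: Replace HAVING with WHERE since the condition applies to individual rows

Corrected query:
SELECT id, title, sold FROM books WHERE sold > 22917

Result:
id | title                 | sold 
---+-----------------------+------
1  | Sense and Sensibility | 47284
2  | Cat's Eye             | 36568
3  | Pride and Prejudice   | 33230
6  | Sense and Sensibility | 41868
7  | Oryx and Crake        | 28427
8  | Oryx and Crake        | 26970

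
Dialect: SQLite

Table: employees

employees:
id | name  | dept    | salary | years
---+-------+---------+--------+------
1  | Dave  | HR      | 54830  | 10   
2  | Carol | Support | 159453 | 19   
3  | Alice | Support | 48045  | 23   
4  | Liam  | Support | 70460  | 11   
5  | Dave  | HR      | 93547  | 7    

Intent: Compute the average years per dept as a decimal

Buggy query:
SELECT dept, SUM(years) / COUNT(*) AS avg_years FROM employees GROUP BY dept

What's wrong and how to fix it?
Bug: SUM(years) and COUNT(*) are both integers; the division truncates the fractional part

Fix: Multiply by 1.0 (or CAST to REAL) to force floating-point division

Corrected query:
SELECT dept, SUM(years) * 1.0 / COUNT(*) AS avg_years FROM employees GROUP BY dept

Result:
dept    | avg_years
--------+----------
HR      | 8.5      
Support | 17.666667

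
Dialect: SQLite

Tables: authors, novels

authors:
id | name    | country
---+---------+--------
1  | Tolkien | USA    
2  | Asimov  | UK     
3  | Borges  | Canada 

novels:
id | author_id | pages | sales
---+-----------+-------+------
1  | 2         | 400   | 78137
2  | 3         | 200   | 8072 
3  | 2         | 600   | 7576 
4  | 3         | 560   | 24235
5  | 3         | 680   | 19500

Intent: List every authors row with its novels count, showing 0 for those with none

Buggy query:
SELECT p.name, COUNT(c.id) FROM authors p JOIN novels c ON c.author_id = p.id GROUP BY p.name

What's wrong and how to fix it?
Bug: INNER JOIN drops authors rows that have no matching novels rows

Fix: Use LEFT JOIN so parents without children still appear (COUNT(c.id) gives 0)

Corrected query:
SELECT p.name, COUNT(c.id) FROM authors p LEFT JOIN novels c ON c.author_id = p.id GROUP BY p.name

Result:
name    | COUNT(c.id)
--------+------------
Asimov  | 2          
Borges  | 3          
Tolkien | 0          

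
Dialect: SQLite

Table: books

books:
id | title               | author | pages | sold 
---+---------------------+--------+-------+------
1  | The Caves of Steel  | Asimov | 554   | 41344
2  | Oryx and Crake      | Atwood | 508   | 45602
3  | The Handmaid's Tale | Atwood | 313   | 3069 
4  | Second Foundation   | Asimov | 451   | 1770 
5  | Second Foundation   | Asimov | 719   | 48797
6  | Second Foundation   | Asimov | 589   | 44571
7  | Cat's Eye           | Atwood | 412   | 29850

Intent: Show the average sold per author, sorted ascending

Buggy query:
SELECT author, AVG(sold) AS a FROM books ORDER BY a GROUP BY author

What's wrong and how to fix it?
Bug: ORDER BY appears before GROUP BY; SQL clause order requires GROUP BY first

Fix: Reorder: SELECT … FROM … GROUP BY … ORDER BY …

Corrected query:
SELECT author, AVG(sold) AS a FROM books GROUP BY author ORDER BY a

Result:
author | a           
-------+-------------
Atwood | 26173.666667
Asimov | 34120.5     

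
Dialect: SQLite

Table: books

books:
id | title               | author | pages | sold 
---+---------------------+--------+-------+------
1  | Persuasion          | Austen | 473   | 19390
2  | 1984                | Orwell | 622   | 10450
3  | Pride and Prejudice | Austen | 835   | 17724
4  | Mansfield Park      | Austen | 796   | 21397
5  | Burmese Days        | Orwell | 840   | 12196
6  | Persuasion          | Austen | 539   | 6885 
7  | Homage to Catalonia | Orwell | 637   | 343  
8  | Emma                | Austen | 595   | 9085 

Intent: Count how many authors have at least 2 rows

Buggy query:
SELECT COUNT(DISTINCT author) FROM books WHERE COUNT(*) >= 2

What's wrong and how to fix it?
Bug: WHERE filters individual rows, not groups, so a group-level COUNT is invalid there

Fix: Use a subquery that GROUPs and filters with HAVING, then count its rows

Corrected query:
SELECT COUNT(*) FROM (SELECT author FROM books GROUP BY author HAVING COUNT(*) >= 2)

Result:
COUNT(*)
--------
2       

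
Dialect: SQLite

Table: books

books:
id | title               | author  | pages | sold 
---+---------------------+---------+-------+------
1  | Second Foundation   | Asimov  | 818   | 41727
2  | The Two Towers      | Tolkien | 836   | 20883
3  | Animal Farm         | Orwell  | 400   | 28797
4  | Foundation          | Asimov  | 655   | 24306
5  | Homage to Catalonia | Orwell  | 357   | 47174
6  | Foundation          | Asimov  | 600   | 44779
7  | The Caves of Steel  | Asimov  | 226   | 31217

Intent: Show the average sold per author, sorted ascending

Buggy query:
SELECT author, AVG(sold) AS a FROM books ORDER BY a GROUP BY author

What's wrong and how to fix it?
Bug: GROUP BY must precede ORDER BY

Fix: Move ORDER BY to the end, after GROUP BY

Corrected query:
SELECT author, AVG(sold) AS a FROM books GROUP BY author ORDER BY a

Result:
author  | a       
--------+---------
Tolkien | 20883   
Asimov  | 35507.25
Orwell  | 37985.5 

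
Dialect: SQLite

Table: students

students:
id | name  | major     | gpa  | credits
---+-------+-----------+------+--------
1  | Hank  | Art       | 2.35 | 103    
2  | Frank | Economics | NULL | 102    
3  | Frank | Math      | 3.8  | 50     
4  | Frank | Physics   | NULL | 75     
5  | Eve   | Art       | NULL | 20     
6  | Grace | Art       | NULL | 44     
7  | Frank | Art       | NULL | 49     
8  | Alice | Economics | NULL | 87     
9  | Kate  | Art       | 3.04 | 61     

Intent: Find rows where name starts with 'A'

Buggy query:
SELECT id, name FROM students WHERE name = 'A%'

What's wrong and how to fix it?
Bug: Wildcards only work with LIKE; '=' treats '%' as a literal character

Fix: Use LIKE for wildcard pattern matching

Corrected query:
SELECT id, name FROM students WHERE name LIKE 'A%'

Result:
id | name 
---+------
8  | Alice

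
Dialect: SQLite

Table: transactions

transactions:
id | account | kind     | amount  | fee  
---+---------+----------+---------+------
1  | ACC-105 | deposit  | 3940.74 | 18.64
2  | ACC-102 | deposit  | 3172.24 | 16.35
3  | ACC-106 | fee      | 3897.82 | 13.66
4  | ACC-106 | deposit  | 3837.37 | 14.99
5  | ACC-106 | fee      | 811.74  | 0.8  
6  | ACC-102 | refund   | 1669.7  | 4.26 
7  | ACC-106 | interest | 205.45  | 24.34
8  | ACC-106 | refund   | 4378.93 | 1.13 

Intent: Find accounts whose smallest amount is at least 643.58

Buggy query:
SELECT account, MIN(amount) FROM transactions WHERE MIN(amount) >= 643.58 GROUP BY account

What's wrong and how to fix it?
Bug: Aggregates like MIN are computed per group after WHERE runs

Fix: Use HAVING for the per-group MIN condition

Corrected query:
SELECT account, MIN(amount) FROM transactions GROUP BY account HAVING MIN(amount) >= 643.58

Result:
account | MIN(amount)
--------+------------
ACC-102 | 1669.7     
ACC-105 | 3940.74    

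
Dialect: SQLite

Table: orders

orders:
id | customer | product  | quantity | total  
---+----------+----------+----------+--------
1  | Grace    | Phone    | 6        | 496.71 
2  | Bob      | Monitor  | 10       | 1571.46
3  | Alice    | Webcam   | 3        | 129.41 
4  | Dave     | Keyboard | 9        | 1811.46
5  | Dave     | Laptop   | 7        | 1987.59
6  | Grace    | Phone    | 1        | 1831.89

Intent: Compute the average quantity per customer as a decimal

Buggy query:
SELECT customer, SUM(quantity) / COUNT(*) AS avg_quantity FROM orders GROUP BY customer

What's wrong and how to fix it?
Bug: SUM(quantity) and COUNT(*) are both integers; the division truncates the fractional part

Fix: Cast one side to REAL so the division keeps the fractional part

Corrected query:
SELECT customer, SUM(quantity) * 1.0 / COUNT(*) AS avg_quantity FROM orders GROUP BY customer

Result:
customer | avg_quantity
---------+-------------
Alice    | 3           
Bob      | 10          
Dave     | 8           
Grace    | 3.5         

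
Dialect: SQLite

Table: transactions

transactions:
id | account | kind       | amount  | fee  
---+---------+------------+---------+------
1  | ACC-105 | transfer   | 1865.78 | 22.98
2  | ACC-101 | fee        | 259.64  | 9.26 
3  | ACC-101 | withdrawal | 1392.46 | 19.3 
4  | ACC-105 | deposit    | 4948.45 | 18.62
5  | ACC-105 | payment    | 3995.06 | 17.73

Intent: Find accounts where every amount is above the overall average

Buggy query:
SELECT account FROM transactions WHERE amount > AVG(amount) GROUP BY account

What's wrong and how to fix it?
Bug: AVG() is an aggregate; it can't sit directly in WHERE

Fix: Compute the overall average in a scalar subquery and compare each group's MIN against it in HAVING

Corrected query:
SELECT account FROM transactions GROUP BY account HAVING MIN(amount) > (SELECT AVG(amount) FROM transactions)

Result:
(no rows)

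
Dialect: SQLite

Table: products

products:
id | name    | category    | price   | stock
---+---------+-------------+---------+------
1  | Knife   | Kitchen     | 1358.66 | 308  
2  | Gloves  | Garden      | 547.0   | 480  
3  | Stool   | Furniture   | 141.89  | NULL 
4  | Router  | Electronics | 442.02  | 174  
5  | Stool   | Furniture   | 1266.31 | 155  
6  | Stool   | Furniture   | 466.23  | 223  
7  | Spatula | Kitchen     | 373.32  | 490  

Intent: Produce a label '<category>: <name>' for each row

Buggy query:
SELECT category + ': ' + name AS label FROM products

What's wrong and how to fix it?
Bug: '+' is numeric addition; on text columns SQLite converts them to 0 instead of concatenating

Fix: Replace + with || to concatenate text

Corrected query:
SELECT category || ': ' || name AS label FROM products

Result:
label              
-------------------
Kitchen: Knife     
Garden: Gloves     
Furniture: Stool   
Electronics: Router
Furniture: Stool   
Furniture: Stool   
Kitchen: Spatula   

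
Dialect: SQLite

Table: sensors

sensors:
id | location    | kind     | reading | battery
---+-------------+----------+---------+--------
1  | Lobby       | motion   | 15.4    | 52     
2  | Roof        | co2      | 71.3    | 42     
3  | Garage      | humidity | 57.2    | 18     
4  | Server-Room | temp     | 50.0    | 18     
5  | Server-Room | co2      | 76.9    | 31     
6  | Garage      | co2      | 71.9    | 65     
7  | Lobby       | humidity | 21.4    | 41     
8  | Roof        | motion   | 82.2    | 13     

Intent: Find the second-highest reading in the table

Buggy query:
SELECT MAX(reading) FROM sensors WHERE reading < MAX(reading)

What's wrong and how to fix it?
Bug: The inner MAX is an aggregate inside WHERE, which is not allowed

Fix: Put the inner MAX in a scalar subquery

Corrected query:
SELECT MAX(reading) FROM sensors WHERE reading < (SELECT MAX(reading) FROM sensors)

Result:
MAX(reading)
------------
76.9        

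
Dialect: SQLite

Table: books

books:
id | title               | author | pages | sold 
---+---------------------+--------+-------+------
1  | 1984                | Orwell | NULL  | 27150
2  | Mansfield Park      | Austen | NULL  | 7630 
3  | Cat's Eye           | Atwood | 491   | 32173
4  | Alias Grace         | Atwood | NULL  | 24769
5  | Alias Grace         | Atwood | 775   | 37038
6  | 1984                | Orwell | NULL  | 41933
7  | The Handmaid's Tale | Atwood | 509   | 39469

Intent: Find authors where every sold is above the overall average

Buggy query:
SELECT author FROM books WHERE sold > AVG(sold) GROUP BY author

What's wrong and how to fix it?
Bug: WHERE evaluates per row before aggregation, so AVG() is unavailable

Fix: Use a subquery for AVG and a HAVING MIN(...) filter so the condition holds for every row in the group

Corrected query:
SELECT author FROM books GROUP BY author HAVING MIN(sold) > (SELECT AVG(sold) FROM books)

Result:
(no rows)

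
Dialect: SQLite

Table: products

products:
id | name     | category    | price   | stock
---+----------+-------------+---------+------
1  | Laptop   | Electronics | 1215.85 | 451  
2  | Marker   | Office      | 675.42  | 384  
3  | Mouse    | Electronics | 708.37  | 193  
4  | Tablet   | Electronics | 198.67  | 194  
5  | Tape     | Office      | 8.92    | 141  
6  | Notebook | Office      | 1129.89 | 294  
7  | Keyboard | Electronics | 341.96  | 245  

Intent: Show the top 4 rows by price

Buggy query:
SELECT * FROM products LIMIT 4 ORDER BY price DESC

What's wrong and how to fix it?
Bug: ORDER BY cannot follow LIMIT; LIMIT is the final clause

Fix: Sort with ORDER BY, then apply LIMIT

Corrected query:
SELECT * FROM products ORDER BY price DESC LIMIT 4

Result:
id | name     | category    | price   | stock
---+----------+-------------+---------+------
1  | Laptop   | Electronics | 1215.85 | 451  
6  | Notebook | Office      | 1129.89 | 294  
3  | Mouse    | Electronics | 708.37  | 193  
2  | Marker   | Office      | 675.42  | 384  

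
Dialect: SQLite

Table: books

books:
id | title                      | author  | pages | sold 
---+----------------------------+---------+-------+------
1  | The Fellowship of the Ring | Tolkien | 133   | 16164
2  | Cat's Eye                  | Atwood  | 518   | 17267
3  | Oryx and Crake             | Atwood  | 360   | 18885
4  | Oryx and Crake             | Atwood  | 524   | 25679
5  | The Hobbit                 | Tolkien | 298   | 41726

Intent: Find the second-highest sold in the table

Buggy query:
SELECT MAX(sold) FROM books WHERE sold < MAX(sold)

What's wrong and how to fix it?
Bug: MAX(sold) on the right of the comparison is an aggregate-in-WHERE error

Fix: Compute the overall MAX in a subquery, then take MAX of rows below it

Corrected query:
SELECT MAX(sold) FROM books WHERE sold < (SELECT MAX(sold) FROM books)

Result:
MAX(sold)
---------
25679    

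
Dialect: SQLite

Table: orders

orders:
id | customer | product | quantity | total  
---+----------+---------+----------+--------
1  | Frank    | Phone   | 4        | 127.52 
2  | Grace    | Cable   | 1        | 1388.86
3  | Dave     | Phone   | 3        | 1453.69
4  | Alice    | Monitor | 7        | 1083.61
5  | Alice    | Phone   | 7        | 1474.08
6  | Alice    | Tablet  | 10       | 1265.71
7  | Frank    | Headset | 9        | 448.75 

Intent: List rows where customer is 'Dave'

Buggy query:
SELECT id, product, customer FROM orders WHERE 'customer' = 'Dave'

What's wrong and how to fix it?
Bug: Single quotes denote string literals in SQL; the column name is being compared as a constant string

Fix: Remove the quotes around the column name (or use double quotes for an identifier)

Corrected query:
SELECT id, product, customer FROM orders WHERE customer = 'Dave'

Result:
id | product | customer
---+---------+---------
3  | Phone   | Dave    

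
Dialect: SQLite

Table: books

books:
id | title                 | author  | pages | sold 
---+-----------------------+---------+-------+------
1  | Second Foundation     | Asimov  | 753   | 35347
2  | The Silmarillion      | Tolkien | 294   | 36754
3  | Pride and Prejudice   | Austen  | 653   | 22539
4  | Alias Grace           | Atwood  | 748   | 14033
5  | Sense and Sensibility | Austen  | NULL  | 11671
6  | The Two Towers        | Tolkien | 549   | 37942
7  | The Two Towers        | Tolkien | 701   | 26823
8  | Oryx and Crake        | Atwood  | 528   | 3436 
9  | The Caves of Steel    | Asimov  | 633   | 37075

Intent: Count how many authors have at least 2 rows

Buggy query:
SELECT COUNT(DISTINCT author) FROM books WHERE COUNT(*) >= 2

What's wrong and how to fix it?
Bug: WHERE filters individual rows, not groups, so a group-level COUNT is invalid there

Fix: Group first with HAVING COUNT(*) >= 2, then COUNT the resulting groups

Corrected query:
SELECT COUNT(*) FROM (SELECT author FROM books GROUP BY author HAVING COUNT(*) >= 2)

Result:
COUNT(*)
--------
4       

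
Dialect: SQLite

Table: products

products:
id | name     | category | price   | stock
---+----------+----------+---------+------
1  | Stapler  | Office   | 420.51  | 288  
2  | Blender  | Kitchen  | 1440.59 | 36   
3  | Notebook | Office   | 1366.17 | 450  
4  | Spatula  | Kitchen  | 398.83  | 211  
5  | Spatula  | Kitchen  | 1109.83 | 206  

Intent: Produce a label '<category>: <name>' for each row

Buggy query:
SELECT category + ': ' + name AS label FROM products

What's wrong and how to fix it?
Bug: '+' is numeric addition; on text columns SQLite converts them to 0 instead of concatenating

Fix: Use the || operator for string concatenation

Corrected query:
SELECT category || ': ' || name AS label FROM products

Result:
label           
----------------
Office: Stapler 
Kitchen: Blender
Office: Notebook
Kitchen: Spatula
Kitchen: Spatula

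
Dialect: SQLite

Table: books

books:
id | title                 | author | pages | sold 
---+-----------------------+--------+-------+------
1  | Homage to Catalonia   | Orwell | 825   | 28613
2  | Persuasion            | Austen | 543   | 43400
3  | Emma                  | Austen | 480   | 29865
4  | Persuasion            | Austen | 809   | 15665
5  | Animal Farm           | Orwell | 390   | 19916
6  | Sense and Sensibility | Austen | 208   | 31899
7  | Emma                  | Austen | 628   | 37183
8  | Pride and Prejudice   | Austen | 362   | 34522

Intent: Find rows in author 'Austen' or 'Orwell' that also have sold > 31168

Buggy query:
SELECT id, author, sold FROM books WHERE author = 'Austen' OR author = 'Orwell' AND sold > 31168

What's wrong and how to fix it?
Bug: Without parentheses, AND is evaluated before OR, so the sold filter only applies to the 'Orwell' branch

Fix: Group the OR with parentheses (or use IN), then AND the threshold

Corrected query:
SELECT id, author, sold FROM books WHERE (author = 'Austen' OR author = 'Orwell') AND sold > 31168

Result:
id | author | sold 
---+--------+------
2  | Austen | 43400
6  | Austen | 31899
7  | Austen | 37183
8  | Austen | 34522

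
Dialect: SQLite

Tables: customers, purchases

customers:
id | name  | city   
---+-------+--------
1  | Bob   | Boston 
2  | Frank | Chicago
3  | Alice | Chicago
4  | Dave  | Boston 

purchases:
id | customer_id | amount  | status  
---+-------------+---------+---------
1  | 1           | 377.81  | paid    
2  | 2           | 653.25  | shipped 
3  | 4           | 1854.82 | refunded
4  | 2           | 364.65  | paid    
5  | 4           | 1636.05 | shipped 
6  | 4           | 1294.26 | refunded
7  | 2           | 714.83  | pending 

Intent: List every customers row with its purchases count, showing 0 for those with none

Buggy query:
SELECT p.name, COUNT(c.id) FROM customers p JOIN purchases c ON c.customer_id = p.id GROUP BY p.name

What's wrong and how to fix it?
Bug: INNER JOIN drops customers rows that have no matching purchases rows

Fix: Use LEFT JOIN so parents without children still appear (COUNT(c.id) gives 0)

Corrected query:
SELECT p.name, COUNT(c.id) FROM customers p LEFT JOIN purchases c ON c.customer_id = p.id GROUP BY p.name

Result:
name  | COUNT(c.id)
------+------------
Alice | 0          
Bob   | 1          
Dave  | 3          
Frank | 3          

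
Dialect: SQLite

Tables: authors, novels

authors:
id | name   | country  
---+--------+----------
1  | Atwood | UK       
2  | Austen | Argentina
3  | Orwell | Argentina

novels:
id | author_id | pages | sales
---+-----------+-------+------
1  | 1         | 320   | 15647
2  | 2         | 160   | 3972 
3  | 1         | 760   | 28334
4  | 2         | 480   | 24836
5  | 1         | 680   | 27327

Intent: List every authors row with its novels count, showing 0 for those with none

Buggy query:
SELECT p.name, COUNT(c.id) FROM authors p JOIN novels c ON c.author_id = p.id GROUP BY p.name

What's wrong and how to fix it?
Bug: INNER JOIN drops authors rows that have no matching novels rows

Fix: Switch to LEFT JOIN to retain unmatched parent rows

Corrected query:
SELECT p.name, COUNT(c.id) FROM authors p LEFT JOIN novels c ON c.author_id = p.id GROUP BY p.name

Result:
name   | COUNT(c.id)
-------+------------
Atwood | 3          
Austen | 2          
Orwell | 0          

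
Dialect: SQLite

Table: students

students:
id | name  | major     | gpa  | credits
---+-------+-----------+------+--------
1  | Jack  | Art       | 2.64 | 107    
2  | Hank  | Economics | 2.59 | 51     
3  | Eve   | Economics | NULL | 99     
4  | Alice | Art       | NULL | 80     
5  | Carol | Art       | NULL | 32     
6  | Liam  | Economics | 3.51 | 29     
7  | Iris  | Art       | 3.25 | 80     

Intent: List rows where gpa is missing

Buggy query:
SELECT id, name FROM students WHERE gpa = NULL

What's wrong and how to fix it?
Bug: '= NULL' is always unknown in SQL three-valued logic, so no rows match

Fix: Use IS NULL to test for NULL

Corrected query:
SELECT id, name FROM students WHERE gpa IS NULL

Result:
id | name 
---+------
3  | Eve  
4  | Alice
5  | Carol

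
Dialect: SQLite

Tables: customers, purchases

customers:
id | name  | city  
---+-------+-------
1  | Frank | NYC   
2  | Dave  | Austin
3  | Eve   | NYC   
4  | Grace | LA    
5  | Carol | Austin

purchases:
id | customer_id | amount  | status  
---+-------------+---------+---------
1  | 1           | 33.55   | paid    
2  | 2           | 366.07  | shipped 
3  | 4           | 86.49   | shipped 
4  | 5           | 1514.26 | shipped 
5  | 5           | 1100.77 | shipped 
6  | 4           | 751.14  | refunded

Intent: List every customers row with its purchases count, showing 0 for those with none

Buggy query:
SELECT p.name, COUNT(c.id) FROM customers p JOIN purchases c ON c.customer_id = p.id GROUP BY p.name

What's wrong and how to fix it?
Bug: INNER JOIN drops customers rows that have no matching purchases rows

Fix: Use LEFT JOIN so parents without children still appear (COUNT(c.id) gives 0)

Corrected query:
SELECT p.name, COUNT(c.id) FROM customers p LEFT JOIN purchases c ON c.customer_id = p.id GROUP BY p.name

Result:
name  | COUNT(c.id)
------+------------
Carol | 2          
Dave  | 1          
Eve   | 0          
Frank | 1          
Grace | 2          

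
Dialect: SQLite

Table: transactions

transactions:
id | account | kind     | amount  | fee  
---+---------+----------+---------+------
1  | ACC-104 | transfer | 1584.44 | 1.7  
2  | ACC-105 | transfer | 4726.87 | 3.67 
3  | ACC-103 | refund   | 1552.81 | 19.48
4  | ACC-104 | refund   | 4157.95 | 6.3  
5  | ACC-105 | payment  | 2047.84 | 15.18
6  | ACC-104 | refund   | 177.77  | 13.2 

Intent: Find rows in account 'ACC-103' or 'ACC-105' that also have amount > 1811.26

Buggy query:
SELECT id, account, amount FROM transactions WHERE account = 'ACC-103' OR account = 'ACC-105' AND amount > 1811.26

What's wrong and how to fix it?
Bug: AND binds tighter than OR, so this parses as account = 'ACC-103' OR (account = 'ACC-105' AND amount > 1811.26)

Fix: Group the OR with parentheses (or use IN), then AND the threshold

Corrected query:
SELECT id, account, amount FROM transactions WHERE (account = 'ACC-103' OR account = 'ACC-105') AND amount > 1811.26

Result:
id | account | amount 
---+---------+--------
2  | ACC-105 | 4726.87
5  | ACC-105 | 2047.84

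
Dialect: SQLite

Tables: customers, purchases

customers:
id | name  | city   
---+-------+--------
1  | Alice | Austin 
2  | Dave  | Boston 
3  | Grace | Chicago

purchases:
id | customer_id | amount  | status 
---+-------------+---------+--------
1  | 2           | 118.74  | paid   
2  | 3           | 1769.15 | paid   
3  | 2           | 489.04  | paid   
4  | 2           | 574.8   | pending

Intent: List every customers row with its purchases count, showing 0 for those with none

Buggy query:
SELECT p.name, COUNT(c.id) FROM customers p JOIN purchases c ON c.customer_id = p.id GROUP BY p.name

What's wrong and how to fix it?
Bug: An inner join excludes parents with zero children

Fix: Switch to LEFT JOIN to retain unmatched parent rows

Corrected query:
SELECT p.name, COUNT(c.id) FROM customers p LEFT JOIN purchases c ON c.customer_id = p.id GROUP BY p.name

Result:
name  | COUNT(c.id)
------+------------
Alice | 0          
Dave  | 3          
Grace | 1          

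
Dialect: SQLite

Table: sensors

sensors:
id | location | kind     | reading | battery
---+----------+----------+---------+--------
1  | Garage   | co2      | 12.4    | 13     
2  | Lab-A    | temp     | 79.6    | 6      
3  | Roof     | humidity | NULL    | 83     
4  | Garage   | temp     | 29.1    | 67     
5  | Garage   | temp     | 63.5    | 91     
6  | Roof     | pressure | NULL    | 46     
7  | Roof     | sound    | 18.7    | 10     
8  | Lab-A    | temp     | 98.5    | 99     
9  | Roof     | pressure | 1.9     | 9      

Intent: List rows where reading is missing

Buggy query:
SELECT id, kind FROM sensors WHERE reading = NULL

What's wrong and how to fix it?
Bug: '= NULL' is always unknown in SQL three-valued logic, so no rows match

Fix: Replace '= NULL' with 'IS NULL'

Corrected query:
SELECT id, kind FROM sensors WHERE reading IS NULL

Result:
id | kind    
---+---------
3  | humidity
6  | pressure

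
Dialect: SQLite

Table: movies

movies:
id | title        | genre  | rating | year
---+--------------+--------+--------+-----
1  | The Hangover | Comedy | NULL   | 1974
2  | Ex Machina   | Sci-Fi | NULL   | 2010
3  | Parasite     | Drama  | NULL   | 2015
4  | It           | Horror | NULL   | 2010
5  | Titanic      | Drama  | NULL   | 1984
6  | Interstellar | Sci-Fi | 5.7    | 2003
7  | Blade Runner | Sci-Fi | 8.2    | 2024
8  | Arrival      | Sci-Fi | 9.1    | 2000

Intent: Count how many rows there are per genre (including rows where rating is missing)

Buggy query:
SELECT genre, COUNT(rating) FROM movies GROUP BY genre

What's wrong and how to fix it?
Bug: COUNT(rating) skips NULLs, so groups with missing rating are undercounted

Fix: Use COUNT(*) to count all rows regardless of NULL

Corrected query:
SELECT genre, COUNT(*) FROM movies GROUP BY genre

Result:
genre  | COUNT(*)
-------+---------
Comedy | 1       
Drama  | 2       
Horror | 1       
Sci-Fi | 4       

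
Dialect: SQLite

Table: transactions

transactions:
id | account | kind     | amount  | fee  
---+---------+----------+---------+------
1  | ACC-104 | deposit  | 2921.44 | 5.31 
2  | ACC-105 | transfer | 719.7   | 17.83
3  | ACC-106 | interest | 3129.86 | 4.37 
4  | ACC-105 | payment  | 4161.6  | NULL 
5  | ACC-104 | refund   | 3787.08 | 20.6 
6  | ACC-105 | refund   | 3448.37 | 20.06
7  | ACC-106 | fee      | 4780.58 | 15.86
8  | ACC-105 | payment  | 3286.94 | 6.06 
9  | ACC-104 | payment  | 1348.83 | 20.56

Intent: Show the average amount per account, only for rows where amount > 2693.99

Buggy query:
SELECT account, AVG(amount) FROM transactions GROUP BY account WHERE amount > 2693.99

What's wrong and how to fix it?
Bug: Row-level WHERE must come before GROUP BY in the clause order

Fix: Move the WHERE clause before GROUP BY

Corrected query:
SELECT account, AVG(amount) FROM transactions WHERE amount > 2693.99 GROUP BY account

Result:
account | AVG(amount)
--------+------------
ACC-104 | 3354.26    
ACC-105 | 3632.303333
ACC-106 | 3955.22    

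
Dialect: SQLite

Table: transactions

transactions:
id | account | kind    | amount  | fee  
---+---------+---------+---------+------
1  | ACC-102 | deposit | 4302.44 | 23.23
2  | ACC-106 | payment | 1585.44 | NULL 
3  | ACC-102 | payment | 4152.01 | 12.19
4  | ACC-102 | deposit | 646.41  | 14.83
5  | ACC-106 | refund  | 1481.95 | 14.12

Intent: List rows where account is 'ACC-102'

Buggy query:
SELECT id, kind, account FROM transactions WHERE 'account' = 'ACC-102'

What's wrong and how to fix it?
Bug: Single quotes denote string literals in SQL; the column name is being compared as a constant string

Fix: Remove the quotes around the column name (or use double quotes for an identifier)

Corrected query:
SELECT id, kind, account FROM transactions WHERE account = 'ACC-102'

Result:
id | kind    | account
---+---------+--------
1  | deposit | ACC-102
3  | payment | ACC-102
4  | deposit | ACC-102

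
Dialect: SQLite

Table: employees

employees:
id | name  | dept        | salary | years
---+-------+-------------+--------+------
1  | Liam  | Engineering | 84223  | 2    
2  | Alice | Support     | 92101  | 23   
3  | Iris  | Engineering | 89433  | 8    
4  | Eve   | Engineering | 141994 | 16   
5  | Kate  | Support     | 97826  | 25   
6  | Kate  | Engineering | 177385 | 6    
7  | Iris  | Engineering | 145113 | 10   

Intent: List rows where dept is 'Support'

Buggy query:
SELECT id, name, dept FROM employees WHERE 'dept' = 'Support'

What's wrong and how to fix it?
Bug: 'dept' in single quotes is a string literal, not the column; the comparison is literal-vs-literal and never true

Fix: Remove the quotes around the column name (or use double quotes for an identifier)

Corrected query:
SELECT id, name, dept FROM employees WHERE dept = 'Support'

Result:
id | name  | dept   
---+-------+--------
2  | Alice | Support
5  | Kate  | Support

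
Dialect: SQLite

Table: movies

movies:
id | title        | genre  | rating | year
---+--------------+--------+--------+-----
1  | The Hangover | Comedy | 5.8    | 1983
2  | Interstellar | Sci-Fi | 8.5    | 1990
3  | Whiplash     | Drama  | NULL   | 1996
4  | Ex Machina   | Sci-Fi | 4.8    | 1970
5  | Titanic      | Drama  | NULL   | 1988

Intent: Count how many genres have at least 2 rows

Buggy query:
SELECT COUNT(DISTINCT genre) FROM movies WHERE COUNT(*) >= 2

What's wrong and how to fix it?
Bug: WHERE filters individual rows, not groups, so a group-level COUNT is invalid there

Fix: Use a subquery that GROUPs and filters with HAVING, then count its rows

Corrected query:
SELECT COUNT(*) FROM (SELECT genre FROM movies GROUP BY genre HAVING COUNT(*) >= 2)

Result:
COUNT(*)
--------
2       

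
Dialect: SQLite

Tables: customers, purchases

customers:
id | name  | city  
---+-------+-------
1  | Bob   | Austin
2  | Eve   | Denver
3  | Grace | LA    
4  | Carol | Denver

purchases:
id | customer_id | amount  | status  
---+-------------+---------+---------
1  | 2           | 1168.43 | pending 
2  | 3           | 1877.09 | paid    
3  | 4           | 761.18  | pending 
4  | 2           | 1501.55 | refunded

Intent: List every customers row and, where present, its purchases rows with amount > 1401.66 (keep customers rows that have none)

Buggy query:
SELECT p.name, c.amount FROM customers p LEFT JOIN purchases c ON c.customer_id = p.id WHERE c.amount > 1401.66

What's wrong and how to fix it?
Bug: A WHERE condition on the right-hand table after LEFT JOIN drops unmatched parents

Fix: Put 'c.amount > 1401.66' in the JOIN's ON clause instead of WHERE

Corrected query:
SELECT p.name, c.amount FROM customers p LEFT JOIN purchases c ON c.customer_id = p.id AND c.amount > 1401.66

Result:
name  | amount 
------+--------
Bob   | NULL   
Eve   | 1501.55
Grace | 1877.09
Carol | NULL   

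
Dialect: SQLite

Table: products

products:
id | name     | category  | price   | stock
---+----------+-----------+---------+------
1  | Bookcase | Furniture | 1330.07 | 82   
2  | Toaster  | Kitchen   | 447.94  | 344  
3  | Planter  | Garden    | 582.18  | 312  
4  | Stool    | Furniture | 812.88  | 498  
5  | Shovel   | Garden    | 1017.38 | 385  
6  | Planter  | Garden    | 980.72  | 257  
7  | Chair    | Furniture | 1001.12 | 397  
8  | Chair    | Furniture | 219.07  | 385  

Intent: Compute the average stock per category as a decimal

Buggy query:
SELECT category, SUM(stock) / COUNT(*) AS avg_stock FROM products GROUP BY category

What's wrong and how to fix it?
Bug: SUM(stock) and COUNT(*) are both integers; the division truncates the fractional part

Fix: Multiply by 1.0 (or CAST to REAL) to force floating-point division

Corrected query:
SELECT category, SUM(stock) * 1.0 / COUNT(*) AS avg_stock FROM products GROUP BY category

Result:
category  | avg_stock
----------+----------
Furniture | 340.5    
Garden    | 318      
Kitchen   | 344      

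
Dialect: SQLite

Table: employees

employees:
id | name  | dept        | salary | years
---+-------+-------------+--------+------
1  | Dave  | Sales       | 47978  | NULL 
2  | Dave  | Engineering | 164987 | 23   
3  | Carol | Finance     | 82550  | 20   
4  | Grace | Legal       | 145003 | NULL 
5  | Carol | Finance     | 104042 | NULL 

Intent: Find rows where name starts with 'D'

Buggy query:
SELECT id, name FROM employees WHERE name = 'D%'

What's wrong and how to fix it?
Bug: Wildcards only work with LIKE; '=' treats '%' as a literal character

Fix: Use LIKE for wildcard pattern matching

Corrected query:
SELECT id, name FROM employees WHERE name LIKE 'D%'

Result:
id | name
---+-----
1  | Dave
2  | Dave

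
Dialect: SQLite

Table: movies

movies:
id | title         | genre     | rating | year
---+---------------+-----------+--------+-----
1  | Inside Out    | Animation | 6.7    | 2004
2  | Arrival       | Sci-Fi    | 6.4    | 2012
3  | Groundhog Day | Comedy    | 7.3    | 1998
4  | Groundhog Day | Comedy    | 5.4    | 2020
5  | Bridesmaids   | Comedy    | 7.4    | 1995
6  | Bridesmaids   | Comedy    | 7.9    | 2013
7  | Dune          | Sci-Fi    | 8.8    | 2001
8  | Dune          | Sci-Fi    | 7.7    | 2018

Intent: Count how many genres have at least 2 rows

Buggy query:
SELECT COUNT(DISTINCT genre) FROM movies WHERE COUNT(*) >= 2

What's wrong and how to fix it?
Bug: WHERE filters individual rows, not groups, so a group-level COUNT is invalid there

Fix: Use a subquery that GROUPs and filters with HAVING, then count its rows

Corrected query:
SELECT COUNT(*) FROM (SELECT genre FROM movies GROUP BY genre HAVING COUNT(*) >= 2)

Result:
COUNT(*)
--------
2       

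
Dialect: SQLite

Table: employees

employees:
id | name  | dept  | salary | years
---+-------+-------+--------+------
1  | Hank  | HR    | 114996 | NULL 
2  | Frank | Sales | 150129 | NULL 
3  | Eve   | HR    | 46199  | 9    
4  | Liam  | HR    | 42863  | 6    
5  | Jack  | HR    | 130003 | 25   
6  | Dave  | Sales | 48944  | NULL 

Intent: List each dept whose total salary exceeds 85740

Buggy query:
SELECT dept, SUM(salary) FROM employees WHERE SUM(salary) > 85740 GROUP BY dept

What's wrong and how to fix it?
Bug: WHERE runs before GROUP BY, so aggregates aren't available there

Fix: Use HAVING (which filters groups after aggregation) instead of WHERE

Corrected query:
SELECT dept, SUM(salary) FROM employees GROUP BY dept HAVING SUM(salary) > 85740

Result:
dept  | SUM(salary)
------+------------
HR    | 334061     
Sales | 199073     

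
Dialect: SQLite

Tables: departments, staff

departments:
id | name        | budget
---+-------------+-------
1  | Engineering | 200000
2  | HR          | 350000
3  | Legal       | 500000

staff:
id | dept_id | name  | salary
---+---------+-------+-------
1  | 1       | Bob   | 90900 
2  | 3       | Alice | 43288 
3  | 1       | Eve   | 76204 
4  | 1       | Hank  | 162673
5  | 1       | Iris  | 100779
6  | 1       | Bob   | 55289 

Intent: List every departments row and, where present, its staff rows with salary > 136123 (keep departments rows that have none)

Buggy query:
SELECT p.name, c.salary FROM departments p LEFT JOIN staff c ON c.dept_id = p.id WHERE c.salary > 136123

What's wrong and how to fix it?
Bug: A WHERE condition on the right-hand table after LEFT JOIN drops unmatched parents

Fix: Move the right-table condition into the ON clause so unmatched parents are kept

Corrected query:
SELECT p.name, c.salary FROM departments p LEFT JOIN staff c ON c.dept_id = p.id AND c.salary > 136123

Result:
name        | salary
------------+-------
Engineering | 162673
HR          | NULL  
Legal       | NULL  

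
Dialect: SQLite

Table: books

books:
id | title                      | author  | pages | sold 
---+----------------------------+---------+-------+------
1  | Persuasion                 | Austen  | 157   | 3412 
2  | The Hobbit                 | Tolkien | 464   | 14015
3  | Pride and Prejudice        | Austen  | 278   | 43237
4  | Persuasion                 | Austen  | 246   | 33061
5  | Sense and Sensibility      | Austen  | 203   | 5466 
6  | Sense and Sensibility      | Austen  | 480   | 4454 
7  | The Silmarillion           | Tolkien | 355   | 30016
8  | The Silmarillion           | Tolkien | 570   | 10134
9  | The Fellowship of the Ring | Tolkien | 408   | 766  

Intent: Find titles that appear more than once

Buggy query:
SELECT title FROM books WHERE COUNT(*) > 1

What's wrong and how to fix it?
Bug: WHERE can't reference COUNT(*); aggregates are computed after WHERE

Fix: Group first, then use HAVING for the count condition

Corrected query:
SELECT title FROM books GROUP BY title HAVING COUNT(*) > 1

Result:
title                
---------------------
Persuasion           
Sense and Sensibility
The Silmarillion     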